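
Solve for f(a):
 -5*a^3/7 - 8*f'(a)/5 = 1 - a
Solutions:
 f(a) = C1 - 25*a^4/224 + 5*a^2/16 - 5*a/8


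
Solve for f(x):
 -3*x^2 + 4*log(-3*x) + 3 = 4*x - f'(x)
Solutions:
 f(x) = C1 + x^3 + 2*x^2 - 4*x*log(-x) + x*(1 - 4*log(3))


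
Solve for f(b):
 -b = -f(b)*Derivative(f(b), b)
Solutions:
 f(b) = -sqrt(C1 + b^2)
 f(b) = sqrt(C1 + b^2)


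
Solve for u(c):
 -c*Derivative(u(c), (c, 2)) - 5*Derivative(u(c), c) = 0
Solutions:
 u(c) = C1 + C2/c^4


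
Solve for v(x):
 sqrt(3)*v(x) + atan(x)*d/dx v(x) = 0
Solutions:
 v(x) = C1*exp(-sqrt(3)*Integral(1/atan(x), x))


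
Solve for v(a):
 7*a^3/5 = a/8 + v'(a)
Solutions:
 v(a) = C1 + 7*a^4/20 - a^2/16


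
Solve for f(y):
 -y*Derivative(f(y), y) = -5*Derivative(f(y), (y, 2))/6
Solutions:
 f(y) = C1 + C2*erfi(sqrt(15)*y/5)


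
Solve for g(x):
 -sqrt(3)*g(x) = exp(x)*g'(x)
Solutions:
 g(x) = C1*exp(sqrt(3)*exp(-x))


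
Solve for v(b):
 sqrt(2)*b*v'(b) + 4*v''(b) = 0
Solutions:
 v(b) = C1 + C2*erf(2^(3/4)*b/4)


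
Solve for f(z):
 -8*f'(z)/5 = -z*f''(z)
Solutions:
 f(z) = C1 + C2*z^(13/5)


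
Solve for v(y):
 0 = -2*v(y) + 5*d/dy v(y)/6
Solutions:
 v(y) = C1*exp(12*y/5)


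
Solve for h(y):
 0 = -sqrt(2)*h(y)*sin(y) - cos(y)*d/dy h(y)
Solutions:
 h(y) = C1*cos(y)^(sqrt(2))


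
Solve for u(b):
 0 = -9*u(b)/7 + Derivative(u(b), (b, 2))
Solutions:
 u(b) = C1*exp(-3*sqrt(7)*b/7) + C2*exp(3*sqrt(7)*b/7)


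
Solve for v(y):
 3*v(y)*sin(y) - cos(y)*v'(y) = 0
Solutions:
 v(y) = C1/cos(y)^3


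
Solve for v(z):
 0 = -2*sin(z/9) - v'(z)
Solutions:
 v(z) = C1 + 18*cos(z/9)


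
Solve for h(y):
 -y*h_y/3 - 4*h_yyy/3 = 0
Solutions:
 h(y) = C1 + Integral(C2*airyai(-2^(1/3)*y/2) + C3*airybi(-2^(1/3)*y/2), y)


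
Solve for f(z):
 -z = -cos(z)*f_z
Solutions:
 f(z) = C1 + Integral(z/cos(z), z)


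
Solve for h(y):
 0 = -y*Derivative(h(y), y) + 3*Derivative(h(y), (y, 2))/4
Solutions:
 h(y) = C1 + C2*erfi(sqrt(6)*y/3)


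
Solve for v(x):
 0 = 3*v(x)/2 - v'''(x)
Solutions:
 v(x) = C3*exp(2^(2/3)*3^(1/3)*x/2) + (C1*sin(2^(2/3)*3^(5/6)*x/4) + C2*cos(2^(2/3)*3^(5/6)*x/4))*exp(-2^(2/3)*3^(1/3)*x/4)


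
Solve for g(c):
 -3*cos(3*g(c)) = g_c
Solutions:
 g(c) = -asin((C1 + exp(18*c))/(C1 - exp(18*c)))/3 + pi/3
 g(c) = asin((C1 + exp(18*c))/(C1 - exp(18*c)))/3


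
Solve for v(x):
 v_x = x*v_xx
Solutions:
 v(x) = C1 + C2*x^2


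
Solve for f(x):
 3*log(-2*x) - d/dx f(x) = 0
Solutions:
 f(x) = C1 + 3*x*log(-x) + 3*x*(-1 + log(2))


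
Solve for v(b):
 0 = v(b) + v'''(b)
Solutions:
 v(b) = C3*exp(-b) + (C1*sin(sqrt(3)*b/2) + C2*cos(sqrt(3)*b/2))*exp(b/2)


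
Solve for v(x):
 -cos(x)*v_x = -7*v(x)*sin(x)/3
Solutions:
 v(x) = C1/cos(x)^(7/3)


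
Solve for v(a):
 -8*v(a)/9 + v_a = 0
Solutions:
 v(a) = C1*exp(8*a/9)


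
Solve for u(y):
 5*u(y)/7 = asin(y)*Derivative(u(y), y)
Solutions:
 u(y) = C1*exp(5*Integral(1/asin(y), y)/7)


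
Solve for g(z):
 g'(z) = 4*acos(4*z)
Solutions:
 g(z) = C1 + 4*z*acos(4*z) - sqrt(1 - 16*z^2)


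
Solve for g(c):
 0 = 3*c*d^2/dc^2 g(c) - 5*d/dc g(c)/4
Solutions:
 g(c) = C1 + C2*c^(17/12)


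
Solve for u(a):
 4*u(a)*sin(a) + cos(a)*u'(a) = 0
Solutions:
 u(a) = C1*cos(a)^4


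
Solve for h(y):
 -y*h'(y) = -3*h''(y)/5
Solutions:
 h(y) = C1 + C2*erfi(sqrt(30)*y/6)


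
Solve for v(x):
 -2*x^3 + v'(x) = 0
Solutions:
 v(x) = C1 + x^4/2


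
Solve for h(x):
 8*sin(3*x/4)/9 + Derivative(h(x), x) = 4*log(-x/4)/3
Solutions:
 h(x) = C1 + 4*x*log(-x)/3 - 8*x*log(2)/3 - 4*x/3 + 32*cos(3*x/4)/27


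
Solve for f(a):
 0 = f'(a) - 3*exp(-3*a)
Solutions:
 f(a) = C1 - exp(-3*a)


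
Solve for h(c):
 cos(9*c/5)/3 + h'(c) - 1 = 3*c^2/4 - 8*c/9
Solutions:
 h(c) = C1 + c^3/4 - 4*c^2/9 + c - 5*sin(9*c/5)/27


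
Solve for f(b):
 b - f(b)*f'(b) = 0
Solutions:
 f(b) = -sqrt(C1 + b^2)
 f(b) = sqrt(C1 + b^2)


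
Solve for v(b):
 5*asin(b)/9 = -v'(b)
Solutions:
 v(b) = C1 - 5*b*asin(b)/9 - 5*sqrt(1 - b^2)/9


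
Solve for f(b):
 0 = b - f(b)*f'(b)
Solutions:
 f(b) = -sqrt(C1 + b^2)
 f(b) = sqrt(C1 + b^2)


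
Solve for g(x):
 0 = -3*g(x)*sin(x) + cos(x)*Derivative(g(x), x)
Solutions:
 g(x) = C1/cos(x)^3


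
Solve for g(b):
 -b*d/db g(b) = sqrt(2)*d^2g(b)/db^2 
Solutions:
 g(b) = C1 + C2*erf(2^(1/4)*b/2)


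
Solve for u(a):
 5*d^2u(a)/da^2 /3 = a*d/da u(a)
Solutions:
 u(a) = C1 + C2*erfi(sqrt(30)*a/10)


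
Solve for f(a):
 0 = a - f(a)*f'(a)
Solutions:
 f(a) = -sqrt(C1 + a^2)
 f(a) = sqrt(C1 + a^2)


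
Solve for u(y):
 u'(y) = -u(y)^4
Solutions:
 u(y) = (-3^(2/3) - 3*3^(1/6)*I)*(1/(C1 + y))^(1/3)/6
 u(y) = (-3^(2/3) + 3*3^(1/6)*I)*(1/(C1 + y))^(1/3)/6
 u(y) = (1/(C1 + 3*y))^(1/3)


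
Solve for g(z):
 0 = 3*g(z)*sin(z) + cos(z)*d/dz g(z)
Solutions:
 g(z) = C1*cos(z)^3


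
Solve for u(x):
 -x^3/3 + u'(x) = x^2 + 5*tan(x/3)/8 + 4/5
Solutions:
 u(x) = C1 + x^4/12 + x^3/3 + 4*x/5 - 15*log(cos(x/3))/8


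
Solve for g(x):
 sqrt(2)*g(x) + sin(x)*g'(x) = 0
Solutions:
 g(x) = C1*(cos(x) + 1)^(sqrt(2)/2)/(cos(x) - 1)^(sqrt(2)/2)


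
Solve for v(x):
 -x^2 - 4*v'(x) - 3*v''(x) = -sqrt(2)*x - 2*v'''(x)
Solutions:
 v(x) = C1 + C2*exp(x*(3 - sqrt(41))/4) + C3*exp(x*(3 + sqrt(41))/4) - x^3/12 + sqrt(2)*x^2/8 + 3*x^2/16 - 17*x/32 - 3*sqrt(2)*x/16


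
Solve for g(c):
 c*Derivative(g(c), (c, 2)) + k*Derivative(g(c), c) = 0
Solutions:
 g(c) = C1 + c^(1 - re(k))*(C2*sin(log(c)*Abs(im(k))) + C3*cos(log(c)*im(k)))


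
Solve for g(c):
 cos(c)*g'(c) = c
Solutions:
 g(c) = C1 + Integral(c/cos(c), c)


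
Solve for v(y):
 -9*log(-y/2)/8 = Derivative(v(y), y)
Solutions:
 v(y) = C1 - 9*y*log(-y)/8 + 9*y*(log(2) + 1)/8


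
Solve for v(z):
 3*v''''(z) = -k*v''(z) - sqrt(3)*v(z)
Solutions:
 v(z) = C1*exp(-sqrt(6)*z*sqrt(-k - sqrt(k^2 - 12*sqrt(3)))/6) + C2*exp(sqrt(6)*z*sqrt(-k - sqrt(k^2 - 12*sqrt(3)))/6) + C3*exp(-sqrt(6)*z*sqrt(-k + sqrt(k^2 - 12*sqrt(3)))/6) + C4*exp(sqrt(6)*z*sqrt(-k + sqrt(k^2 - 12*sqrt(3)))/6)


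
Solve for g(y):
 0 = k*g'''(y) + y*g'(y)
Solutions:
 g(y) = C1 + Integral(C2*airyai(y*(-1/k)^(1/3)) + C3*airybi(y*(-1/k)^(1/3)), y)


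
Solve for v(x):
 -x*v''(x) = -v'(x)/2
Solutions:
 v(x) = C1 + C2*x^(3/2)


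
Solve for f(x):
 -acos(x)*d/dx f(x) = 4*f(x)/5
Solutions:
 f(x) = C1*exp(-4*Integral(1/acos(x), x)/5)


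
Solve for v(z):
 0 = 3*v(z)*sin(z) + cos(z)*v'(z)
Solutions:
 v(z) = C1*cos(z)^3


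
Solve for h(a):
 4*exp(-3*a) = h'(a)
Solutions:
 h(a) = C1 - 4*exp(-3*a)/3


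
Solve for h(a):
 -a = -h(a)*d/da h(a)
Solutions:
 h(a) = -sqrt(C1 + a^2)
 h(a) = sqrt(C1 + a^2)


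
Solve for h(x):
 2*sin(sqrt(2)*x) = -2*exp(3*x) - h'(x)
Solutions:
 h(x) = C1 - 2*exp(3*x)/3 + sqrt(2)*cos(sqrt(2)*x)


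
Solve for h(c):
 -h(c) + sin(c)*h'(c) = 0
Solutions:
 h(c) = C1*sqrt(cos(c) - 1)/sqrt(cos(c) + 1)


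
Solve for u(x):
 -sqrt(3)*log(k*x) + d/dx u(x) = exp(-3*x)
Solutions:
 u(x) = C1 + sqrt(3)*x*log(k*x) - sqrt(3)*x - exp(-3*x)/3


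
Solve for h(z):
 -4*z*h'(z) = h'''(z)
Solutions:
 h(z) = C1 + Integral(C2*airyai(-2^(2/3)*z) + C3*airybi(-2^(2/3)*z), z)


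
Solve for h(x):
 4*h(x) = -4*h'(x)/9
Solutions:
 h(x) = C1*exp(-9*x)


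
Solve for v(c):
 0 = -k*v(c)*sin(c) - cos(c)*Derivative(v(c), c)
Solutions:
 v(c) = C1*exp(k*log(cos(c)))


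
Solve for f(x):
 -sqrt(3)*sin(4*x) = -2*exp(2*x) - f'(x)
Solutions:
 f(x) = C1 - exp(2*x) - sqrt(3)*cos(4*x)/4


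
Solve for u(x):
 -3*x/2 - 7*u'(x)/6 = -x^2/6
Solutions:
 u(x) = C1 + x^3/21 - 9*x^2/14


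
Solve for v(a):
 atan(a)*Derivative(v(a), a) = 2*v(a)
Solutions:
 v(a) = C1*exp(2*Integral(1/atan(a), a))


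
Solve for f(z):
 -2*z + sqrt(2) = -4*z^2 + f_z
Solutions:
 f(z) = C1 + 4*z^3/3 - z^2 + sqrt(2)*z


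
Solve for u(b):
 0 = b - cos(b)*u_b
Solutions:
 u(b) = C1 + Integral(b/cos(b), b)


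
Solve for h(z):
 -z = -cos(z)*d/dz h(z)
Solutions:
 h(z) = C1 + Integral(z/cos(z), z)


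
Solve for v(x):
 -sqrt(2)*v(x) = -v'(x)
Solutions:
 v(x) = C1*exp(sqrt(2)*x)


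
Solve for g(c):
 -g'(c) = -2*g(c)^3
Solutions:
 g(c) = -sqrt(2)*sqrt(-1/(C1 + 2*c))/2
 g(c) = sqrt(2)*sqrt(-1/(C1 + 2*c))/2


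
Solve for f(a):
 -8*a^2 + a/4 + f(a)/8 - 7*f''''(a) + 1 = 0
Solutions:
 f(a) = C1*exp(-686^(1/4)*a/14) + C2*exp(686^(1/4)*a/14) + C3*sin(686^(1/4)*a/14) + C4*cos(686^(1/4)*a/14) + 64*a^2 - 2*a - 8


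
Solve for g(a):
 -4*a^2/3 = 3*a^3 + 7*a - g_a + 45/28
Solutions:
 g(a) = C1 + 3*a^4/4 + 4*a^3/9 + 7*a^2/2 + 45*a/28


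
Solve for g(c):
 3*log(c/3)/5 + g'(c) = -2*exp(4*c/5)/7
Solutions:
 g(c) = C1 - 3*c*log(c)/5 + 3*c*(1 + log(3))/5 - 5*exp(4*c/5)/14


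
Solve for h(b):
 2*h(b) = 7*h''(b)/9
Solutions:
 h(b) = C1*exp(-3*sqrt(14)*b/7) + C2*exp(3*sqrt(14)*b/7)


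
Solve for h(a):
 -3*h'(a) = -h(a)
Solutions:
 h(a) = C1*exp(a/3)


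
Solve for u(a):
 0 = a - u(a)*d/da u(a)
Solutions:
 u(a) = -sqrt(C1 + a^2)
 u(a) = sqrt(C1 + a^2)


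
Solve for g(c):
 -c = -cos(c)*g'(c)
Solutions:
 g(c) = C1 + Integral(c/cos(c), c)


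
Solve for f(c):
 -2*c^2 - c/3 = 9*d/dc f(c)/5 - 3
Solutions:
 f(c) = C1 - 10*c^3/27 - 5*c^2/54 + 5*c/3


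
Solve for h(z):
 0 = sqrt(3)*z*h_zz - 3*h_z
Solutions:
 h(z) = C1 + C2*z^(1 + sqrt(3))


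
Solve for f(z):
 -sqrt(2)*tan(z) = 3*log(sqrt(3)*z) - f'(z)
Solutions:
 f(z) = C1 + 3*z*log(z) - 3*z + 3*z*log(3)/2 - sqrt(2)*log(cos(z))


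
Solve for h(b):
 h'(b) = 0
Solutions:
 h(b) = C1


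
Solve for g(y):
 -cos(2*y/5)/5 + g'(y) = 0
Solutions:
 g(y) = C1 + sin(2*y/5)/2


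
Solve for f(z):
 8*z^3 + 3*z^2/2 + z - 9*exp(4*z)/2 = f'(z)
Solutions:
 f(z) = C1 + 2*z^4 + z^3/2 + z^2/2 - 9*exp(4*z)/8


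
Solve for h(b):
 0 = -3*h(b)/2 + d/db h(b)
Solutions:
 h(b) = C1*exp(3*b/2)


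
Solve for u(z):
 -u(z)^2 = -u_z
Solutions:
 u(z) = -1/(C1 + z)


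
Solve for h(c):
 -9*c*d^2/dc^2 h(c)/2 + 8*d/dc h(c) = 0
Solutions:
 h(c) = C1 + C2*c^(25/9)


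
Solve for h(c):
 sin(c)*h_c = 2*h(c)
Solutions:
 h(c) = C1*(cos(c) - 1)/(cos(c) + 1)


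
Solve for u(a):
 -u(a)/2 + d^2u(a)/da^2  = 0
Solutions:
 u(a) = C1*exp(-sqrt(2)*a/2) + C2*exp(sqrt(2)*a/2)


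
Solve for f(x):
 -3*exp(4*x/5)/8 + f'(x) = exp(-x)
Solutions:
 f(x) = C1 + 15*exp(4*x/5)/32 - exp(-x)


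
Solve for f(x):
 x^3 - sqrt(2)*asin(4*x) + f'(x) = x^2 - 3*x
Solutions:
 f(x) = C1 - x^4/4 + x^3/3 - 3*x^2/2 + sqrt(2)*(x*asin(4*x) + sqrt(1 - 16*x^2)/4)


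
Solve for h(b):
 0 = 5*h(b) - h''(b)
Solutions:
 h(b) = C1*exp(-sqrt(5)*b) + C2*exp(sqrt(5)*b)


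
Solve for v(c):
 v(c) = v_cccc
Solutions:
 v(c) = C1*exp(-c) + C2*exp(c) + C3*sin(c) + C4*cos(c)


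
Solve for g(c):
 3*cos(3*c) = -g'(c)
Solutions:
 g(c) = C1 - sin(3*c)


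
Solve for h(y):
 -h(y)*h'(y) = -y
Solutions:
 h(y) = -sqrt(C1 + y^2)
 h(y) = sqrt(C1 + y^2)


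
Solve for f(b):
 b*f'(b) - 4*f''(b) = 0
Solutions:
 f(b) = C1 + C2*erfi(sqrt(2)*b/4)


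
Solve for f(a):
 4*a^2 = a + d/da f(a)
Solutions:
 f(a) = C1 + 4*a^3/3 - a^2/2


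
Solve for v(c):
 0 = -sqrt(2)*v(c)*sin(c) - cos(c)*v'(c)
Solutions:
 v(c) = C1*cos(c)^(sqrt(2))


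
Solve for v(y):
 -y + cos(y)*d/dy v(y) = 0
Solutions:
 v(y) = C1 + Integral(y/cos(y), y)


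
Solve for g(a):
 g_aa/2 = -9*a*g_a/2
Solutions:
 g(a) = C1 + C2*erf(3*sqrt(2)*a/2)


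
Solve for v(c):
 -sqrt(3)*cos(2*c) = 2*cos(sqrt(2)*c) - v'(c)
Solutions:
 v(c) = C1 + sqrt(3)*sin(2*c)/2 + sqrt(2)*sin(sqrt(2)*c)


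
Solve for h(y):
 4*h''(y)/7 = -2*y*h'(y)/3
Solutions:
 h(y) = C1 + C2*erf(sqrt(21)*y/6)


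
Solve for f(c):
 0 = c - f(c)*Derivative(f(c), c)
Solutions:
 f(c) = -sqrt(C1 + c^2)
 f(c) = sqrt(C1 + c^2)


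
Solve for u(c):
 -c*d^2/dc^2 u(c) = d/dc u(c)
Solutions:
 u(c) = C1 + C2*log(c)


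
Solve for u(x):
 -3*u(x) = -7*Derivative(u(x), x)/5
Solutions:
 u(x) = C1*exp(15*x/7)


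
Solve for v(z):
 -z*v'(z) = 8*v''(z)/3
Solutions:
 v(z) = C1 + C2*erf(sqrt(3)*z/4)


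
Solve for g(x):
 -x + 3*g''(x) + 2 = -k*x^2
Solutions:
 g(x) = C1 + C2*x - k*x^4/36 + x^3/18 - x^2/3


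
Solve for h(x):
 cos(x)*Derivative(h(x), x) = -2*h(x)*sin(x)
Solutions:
 h(x) = C1*cos(x)^2


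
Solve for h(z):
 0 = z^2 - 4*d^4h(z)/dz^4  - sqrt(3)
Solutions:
 h(z) = C1 + C2*z + C3*z^2 + C4*z^3 + z^6/1440 - sqrt(3)*z^4/96


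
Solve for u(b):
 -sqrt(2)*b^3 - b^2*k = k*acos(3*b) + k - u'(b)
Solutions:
 u(b) = C1 + sqrt(2)*b^4/4 + b^3*k/3 + b*k + k*(b*acos(3*b) - sqrt(1 - 9*b^2)/3)


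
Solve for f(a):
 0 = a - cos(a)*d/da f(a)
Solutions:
 f(a) = C1 + Integral(a/cos(a), a)


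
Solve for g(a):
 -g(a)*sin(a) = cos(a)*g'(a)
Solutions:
 g(a) = C1*cos(a)


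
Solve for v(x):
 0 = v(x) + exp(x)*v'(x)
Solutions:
 v(x) = C1*exp(exp(-x))


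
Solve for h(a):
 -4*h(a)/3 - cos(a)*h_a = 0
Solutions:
 h(a) = C1*(sin(a) - 1)^(2/3)/(sin(a) + 1)^(2/3)


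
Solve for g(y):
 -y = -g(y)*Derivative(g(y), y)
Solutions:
 g(y) = -sqrt(C1 + y^2)
 g(y) = sqrt(C1 + y^2)


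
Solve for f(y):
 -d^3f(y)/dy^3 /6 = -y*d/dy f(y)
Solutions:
 f(y) = C1 + Integral(C2*airyai(6^(1/3)*y) + C3*airybi(6^(1/3)*y), y)


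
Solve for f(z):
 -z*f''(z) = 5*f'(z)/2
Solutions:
 f(z) = C1 + C2/z^(3/2)


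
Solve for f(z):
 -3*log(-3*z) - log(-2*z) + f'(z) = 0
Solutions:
 f(z) = C1 + 4*z*log(-z) + z*(-4 + log(54))


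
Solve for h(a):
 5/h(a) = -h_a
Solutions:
 h(a) = -sqrt(C1 - 10*a)
 h(a) = sqrt(C1 - 10*a)


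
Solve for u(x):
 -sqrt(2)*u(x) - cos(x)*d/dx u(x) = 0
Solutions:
 u(x) = C1*(sin(x) - 1)^(sqrt(2)/2)/(sin(x) + 1)^(sqrt(2)/2)


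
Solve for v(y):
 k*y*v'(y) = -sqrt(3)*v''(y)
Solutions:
 v(y) = Piecewise((-sqrt(2)*3^(1/4)*sqrt(pi)*C1*erf(sqrt(2)*3^(3/4)*sqrt(k)*y/6)/(2*sqrt(k)) - C2, (k > 0) | (k < 0)), (-C1*y - C2, True))


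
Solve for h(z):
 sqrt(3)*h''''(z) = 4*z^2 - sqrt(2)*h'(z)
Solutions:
 h(z) = C1 + C4*exp(-2^(1/6)*3^(5/6)*z/3) + 2*sqrt(2)*z^3/3 + (C2*sin(2^(1/6)*3^(1/3)*z/2) + C3*cos(2^(1/6)*3^(1/3)*z/2))*exp(2^(1/6)*3^(5/6)*z/6)


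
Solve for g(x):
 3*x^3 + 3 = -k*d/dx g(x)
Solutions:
 g(x) = C1 - 3*x^4/(4*k) - 3*x/k


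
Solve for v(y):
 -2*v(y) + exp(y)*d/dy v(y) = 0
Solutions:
 v(y) = C1*exp(-2*exp(-y))


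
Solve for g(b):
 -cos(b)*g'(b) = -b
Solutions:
 g(b) = C1 + Integral(b/cos(b), b)


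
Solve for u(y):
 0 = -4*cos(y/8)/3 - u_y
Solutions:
 u(y) = C1 - 32*sin(y/8)/3


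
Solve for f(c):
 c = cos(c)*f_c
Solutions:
 f(c) = C1 + Integral(c/cos(c), c)


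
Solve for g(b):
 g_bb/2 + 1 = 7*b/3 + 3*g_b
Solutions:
 g(b) = C1 + C2*exp(6*b) - 7*b^2/18 + 11*b/54


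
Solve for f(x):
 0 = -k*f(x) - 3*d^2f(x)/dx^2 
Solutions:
 f(x) = C1*exp(-sqrt(3)*x*sqrt(-k)/3) + C2*exp(sqrt(3)*x*sqrt(-k)/3)


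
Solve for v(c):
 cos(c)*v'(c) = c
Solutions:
 v(c) = C1 + Integral(c/cos(c), c)


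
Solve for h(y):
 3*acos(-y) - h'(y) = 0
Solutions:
 h(y) = C1 + 3*y*acos(-y) + 3*sqrt(1 - y^2)


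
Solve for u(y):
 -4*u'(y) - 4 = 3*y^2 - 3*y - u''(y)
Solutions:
 u(y) = C1 + C2*exp(4*y) - y^3/4 + 3*y^2/16 - 29*y/32


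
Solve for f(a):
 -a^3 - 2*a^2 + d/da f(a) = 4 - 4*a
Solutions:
 f(a) = C1 + a^4/4 + 2*a^3/3 - 2*a^2 + 4*a


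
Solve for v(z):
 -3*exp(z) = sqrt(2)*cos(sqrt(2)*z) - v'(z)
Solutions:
 v(z) = C1 + 3*exp(z) + sin(sqrt(2)*z)


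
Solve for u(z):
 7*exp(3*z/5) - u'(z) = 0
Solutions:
 u(z) = C1 + 35*exp(3*z/5)/3


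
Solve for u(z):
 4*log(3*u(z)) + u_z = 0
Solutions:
 Integral(1/(log(_y) + log(3)), (_y, u(z)))/4 = C1 - z


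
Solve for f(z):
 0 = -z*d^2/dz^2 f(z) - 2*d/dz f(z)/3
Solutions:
 f(z) = C1 + C2*z^(1/3)


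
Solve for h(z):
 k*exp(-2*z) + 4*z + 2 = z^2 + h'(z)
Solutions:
 h(z) = C1 - k*exp(-2*z)/2 - z^3/3 + 2*z^2 + 2*z


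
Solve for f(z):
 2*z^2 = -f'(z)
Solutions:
 f(z) = C1 - 2*z^3/3


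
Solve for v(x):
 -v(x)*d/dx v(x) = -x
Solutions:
 v(x) = -sqrt(C1 + x^2)
 v(x) = sqrt(C1 + x^2)


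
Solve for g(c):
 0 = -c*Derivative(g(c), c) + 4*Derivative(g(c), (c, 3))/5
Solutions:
 g(c) = C1 + Integral(C2*airyai(10^(1/3)*c/2) + C3*airybi(10^(1/3)*c/2), c)


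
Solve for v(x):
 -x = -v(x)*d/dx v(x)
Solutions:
 v(x) = -sqrt(C1 + x^2)
 v(x) = sqrt(C1 + x^2)


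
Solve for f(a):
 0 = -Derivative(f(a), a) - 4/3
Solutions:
 f(a) = C1 - 4*a/3


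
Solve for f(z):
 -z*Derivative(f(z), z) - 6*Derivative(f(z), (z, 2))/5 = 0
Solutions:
 f(z) = C1 + C2*erf(sqrt(15)*z/6)


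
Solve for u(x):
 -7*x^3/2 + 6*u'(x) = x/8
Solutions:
 u(x) = C1 + 7*x^4/48 + x^2/96


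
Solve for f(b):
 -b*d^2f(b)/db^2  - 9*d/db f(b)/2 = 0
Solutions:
 f(b) = C1 + C2/b^(7/2)


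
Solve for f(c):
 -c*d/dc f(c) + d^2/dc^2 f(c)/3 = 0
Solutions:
 f(c) = C1 + C2*erfi(sqrt(6)*c/2)


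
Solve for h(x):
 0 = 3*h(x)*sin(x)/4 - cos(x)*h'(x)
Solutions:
 h(x) = C1/cos(x)^(3/4)


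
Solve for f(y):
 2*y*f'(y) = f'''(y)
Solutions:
 f(y) = C1 + Integral(C2*airyai(2^(1/3)*y) + C3*airybi(2^(1/3)*y), y)


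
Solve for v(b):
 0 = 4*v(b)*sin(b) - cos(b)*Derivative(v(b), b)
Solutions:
 v(b) = C1/cos(b)^4


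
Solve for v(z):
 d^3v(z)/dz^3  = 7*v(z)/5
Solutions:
 v(z) = C3*exp(5^(2/3)*7^(1/3)*z/5) + (C1*sin(sqrt(3)*5^(2/3)*7^(1/3)*z/10) + C2*cos(sqrt(3)*5^(2/3)*7^(1/3)*z/10))*exp(-5^(2/3)*7^(1/3)*z/10)


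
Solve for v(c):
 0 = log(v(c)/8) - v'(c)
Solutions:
 Integral(1/(-log(_y) + 3*log(2)), (_y, v(c))) = C1 - c


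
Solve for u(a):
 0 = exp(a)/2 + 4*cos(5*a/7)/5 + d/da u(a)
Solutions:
 u(a) = C1 - exp(a)/2 - 28*sin(5*a/7)/25


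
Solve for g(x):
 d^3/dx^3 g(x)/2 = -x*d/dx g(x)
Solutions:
 g(x) = C1 + Integral(C2*airyai(-2^(1/3)*x) + C3*airybi(-2^(1/3)*x), x)


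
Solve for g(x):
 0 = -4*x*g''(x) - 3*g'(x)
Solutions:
 g(x) = C1 + C2*x^(1/4)


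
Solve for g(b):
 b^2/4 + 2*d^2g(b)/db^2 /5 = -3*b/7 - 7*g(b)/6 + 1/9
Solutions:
 g(b) = C1*sin(sqrt(105)*b/6) + C2*cos(sqrt(105)*b/6) - 3*b^2/14 - 18*b/49 + 178/735


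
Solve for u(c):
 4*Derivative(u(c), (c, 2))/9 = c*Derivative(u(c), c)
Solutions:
 u(c) = C1 + C2*erfi(3*sqrt(2)*c/4)


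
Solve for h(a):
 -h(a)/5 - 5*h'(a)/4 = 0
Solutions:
 h(a) = C1*exp(-4*a/25)


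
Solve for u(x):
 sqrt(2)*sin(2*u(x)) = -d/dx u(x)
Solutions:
 u(x) = pi - acos((-C1 - exp(4*sqrt(2)*x))/(C1 - exp(4*sqrt(2)*x)))/2
 u(x) = acos((-C1 - exp(4*sqrt(2)*x))/(C1 - exp(4*sqrt(2)*x)))/2


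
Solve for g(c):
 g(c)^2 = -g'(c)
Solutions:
 g(c) = 1/(C1 + c)


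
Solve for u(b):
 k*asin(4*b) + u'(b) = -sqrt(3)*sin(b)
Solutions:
 u(b) = C1 - k*(b*asin(4*b) + sqrt(1 - 16*b^2)/4) + sqrt(3)*cos(b)


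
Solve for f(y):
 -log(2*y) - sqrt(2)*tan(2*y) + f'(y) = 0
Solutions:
 f(y) = C1 + y*log(y) - y + y*log(2) - sqrt(2)*log(cos(2*y))/2


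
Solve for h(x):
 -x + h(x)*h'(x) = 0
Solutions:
 h(x) = -sqrt(C1 + x^2)
 h(x) = sqrt(C1 + x^2)


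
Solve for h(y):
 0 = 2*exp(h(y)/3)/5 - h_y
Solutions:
 h(y) = 3*log(-1/(C1 + 2*y)) + 3*log(15)


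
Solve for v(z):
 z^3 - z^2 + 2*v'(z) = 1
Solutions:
 v(z) = C1 - z^4/8 + z^3/6 + z/2


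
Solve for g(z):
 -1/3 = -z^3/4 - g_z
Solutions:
 g(z) = C1 - z^4/16 + z/3


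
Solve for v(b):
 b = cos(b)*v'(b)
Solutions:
 v(b) = C1 + Integral(b/cos(b), b)


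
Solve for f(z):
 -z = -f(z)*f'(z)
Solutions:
 f(z) = -sqrt(C1 + z^2)
 f(z) = sqrt(C1 + z^2)


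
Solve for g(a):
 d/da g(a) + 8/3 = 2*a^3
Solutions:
 g(a) = C1 + a^4/2 - 8*a/3


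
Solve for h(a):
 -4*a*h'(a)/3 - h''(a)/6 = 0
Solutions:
 h(a) = C1 + C2*erf(2*a)


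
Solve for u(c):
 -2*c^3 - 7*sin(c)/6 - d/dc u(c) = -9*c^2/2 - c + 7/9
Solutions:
 u(c) = C1 - c^4/2 + 3*c^3/2 + c^2/2 - 7*c/9 + 7*cos(c)/6


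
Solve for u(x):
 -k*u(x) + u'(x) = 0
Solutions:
 u(x) = C1*exp(k*x)


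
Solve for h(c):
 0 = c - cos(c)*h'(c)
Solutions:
 h(c) = C1 + Integral(c/cos(c), c)


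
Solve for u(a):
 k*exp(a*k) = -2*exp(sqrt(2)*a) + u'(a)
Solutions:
 u(a) = C1 + sqrt(2)*exp(sqrt(2)*a) + exp(a*k)


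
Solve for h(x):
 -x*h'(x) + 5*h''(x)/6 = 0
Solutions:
 h(x) = C1 + C2*erfi(sqrt(15)*x/5)


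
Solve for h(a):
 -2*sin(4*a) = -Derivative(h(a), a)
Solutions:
 h(a) = C1 - cos(4*a)/2


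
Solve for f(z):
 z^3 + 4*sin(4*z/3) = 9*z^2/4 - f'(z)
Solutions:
 f(z) = C1 - z^4/4 + 3*z^3/4 + 3*cos(4*z/3)


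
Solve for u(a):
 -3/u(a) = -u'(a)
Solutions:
 u(a) = -sqrt(C1 + 6*a)
 u(a) = sqrt(C1 + 6*a)


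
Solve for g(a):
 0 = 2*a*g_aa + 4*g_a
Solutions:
 g(a) = C1 + C2/a


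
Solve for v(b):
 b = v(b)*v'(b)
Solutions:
 v(b) = -sqrt(C1 + b^2)
 v(b) = sqrt(C1 + b^2)


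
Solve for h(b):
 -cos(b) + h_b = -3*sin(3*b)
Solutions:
 h(b) = C1 + sin(b) + cos(3*b)


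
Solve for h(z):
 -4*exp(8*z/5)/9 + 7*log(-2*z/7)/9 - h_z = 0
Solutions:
 h(z) = C1 + 7*z*log(-z)/9 + 7*z*(-log(7) - 1 + log(2))/9 - 5*exp(8*z/5)/18


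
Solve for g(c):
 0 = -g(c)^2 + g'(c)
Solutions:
 g(c) = -1/(C1 + c)


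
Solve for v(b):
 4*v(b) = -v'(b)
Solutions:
 v(b) = C1*exp(-4*b)


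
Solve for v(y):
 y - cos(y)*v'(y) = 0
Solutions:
 v(y) = C1 + Integral(y/cos(y), y)


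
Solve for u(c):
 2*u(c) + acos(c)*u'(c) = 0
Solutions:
 u(c) = C1*exp(-2*Integral(1/acos(c), c))


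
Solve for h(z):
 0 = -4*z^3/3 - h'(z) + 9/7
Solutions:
 h(z) = C1 - z^4/3 + 9*z/7


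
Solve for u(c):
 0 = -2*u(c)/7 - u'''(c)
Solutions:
 u(c) = C3*exp(-2^(1/3)*7^(2/3)*c/7) + (C1*sin(2^(1/3)*sqrt(3)*7^(2/3)*c/14) + C2*cos(2^(1/3)*sqrt(3)*7^(2/3)*c/14))*exp(2^(1/3)*7^(2/3)*c/14)


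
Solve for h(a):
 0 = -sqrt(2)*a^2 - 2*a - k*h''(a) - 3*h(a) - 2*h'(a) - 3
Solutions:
 h(a) = C1*exp(a*(sqrt(1 - 3*k) - 1)/k) + C2*exp(-a*(sqrt(1 - 3*k) + 1)/k) - sqrt(2)*a^2/3 - 2*a/3 + 4*sqrt(2)*a/9 + 2*sqrt(2)*k/9 - 5/9 - 8*sqrt(2)/27


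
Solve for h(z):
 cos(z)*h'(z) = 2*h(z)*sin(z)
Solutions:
 h(z) = C1/cos(z)^2


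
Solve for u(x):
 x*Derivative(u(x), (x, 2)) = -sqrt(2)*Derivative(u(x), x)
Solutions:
 u(x) = C1 + C2*x^(1 - sqrt(2))


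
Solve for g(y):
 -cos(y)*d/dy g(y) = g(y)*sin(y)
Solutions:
 g(y) = C1*cos(y)


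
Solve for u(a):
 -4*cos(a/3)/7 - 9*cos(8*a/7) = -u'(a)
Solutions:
 u(a) = C1 + 12*sin(a/3)/7 + 63*sin(8*a/7)/8


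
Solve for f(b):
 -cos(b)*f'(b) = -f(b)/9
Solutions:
 f(b) = C1*(sin(b) + 1)^(1/18)/(sin(b) - 1)^(1/18)


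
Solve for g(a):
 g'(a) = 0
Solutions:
 g(a) = C1


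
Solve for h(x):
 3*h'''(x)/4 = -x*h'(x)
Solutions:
 h(x) = C1 + Integral(C2*airyai(-6^(2/3)*x/3) + C3*airybi(-6^(2/3)*x/3), x)


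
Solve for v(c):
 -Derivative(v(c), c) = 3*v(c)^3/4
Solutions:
 v(c) = -sqrt(2)*sqrt(-1/(C1 - 3*c))
 v(c) = sqrt(2)*sqrt(-1/(C1 - 3*c))


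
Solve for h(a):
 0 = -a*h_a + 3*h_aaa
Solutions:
 h(a) = C1 + Integral(C2*airyai(3^(2/3)*a/3) + C3*airybi(3^(2/3)*a/3), a)


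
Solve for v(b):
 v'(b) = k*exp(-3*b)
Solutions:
 v(b) = C1 - k*exp(-3*b)/3


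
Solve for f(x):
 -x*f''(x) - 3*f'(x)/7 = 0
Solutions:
 f(x) = C1 + C2*x^(4/7)


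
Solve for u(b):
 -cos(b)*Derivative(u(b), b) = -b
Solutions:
 u(b) = C1 + Integral(b/cos(b), b)


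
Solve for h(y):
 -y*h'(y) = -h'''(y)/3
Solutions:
 h(y) = C1 + Integral(C2*airyai(3^(1/3)*y) + C3*airybi(3^(1/3)*y), y)


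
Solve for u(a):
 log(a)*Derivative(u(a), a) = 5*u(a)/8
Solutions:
 u(a) = C1*exp(5*li(a)/8)


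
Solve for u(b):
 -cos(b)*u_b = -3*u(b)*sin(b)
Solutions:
 u(b) = C1/cos(b)^3


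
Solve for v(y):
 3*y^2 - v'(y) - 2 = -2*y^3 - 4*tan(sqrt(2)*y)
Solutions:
 v(y) = C1 + y^4/2 + y^3 - 2*y - 2*sqrt(2)*log(cos(sqrt(2)*y))


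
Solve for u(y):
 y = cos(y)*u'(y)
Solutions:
 u(y) = C1 + Integral(y/cos(y), y)


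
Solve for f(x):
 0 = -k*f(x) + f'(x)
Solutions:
 f(x) = C1*exp(k*x)


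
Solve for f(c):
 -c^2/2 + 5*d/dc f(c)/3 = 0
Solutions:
 f(c) = C1 + c^3/10


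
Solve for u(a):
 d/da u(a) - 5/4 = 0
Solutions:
 u(a) = C1 + 5*a/4


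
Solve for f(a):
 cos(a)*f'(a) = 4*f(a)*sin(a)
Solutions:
 f(a) = C1/cos(a)^4


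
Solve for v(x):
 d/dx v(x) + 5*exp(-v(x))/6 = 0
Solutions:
 v(x) = log(C1 - 5*x/6)


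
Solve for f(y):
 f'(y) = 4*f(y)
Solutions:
 f(y) = C1*exp(4*y)


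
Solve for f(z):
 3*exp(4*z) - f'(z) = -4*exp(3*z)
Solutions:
 f(z) = C1 + 3*exp(4*z)/4 + 4*exp(3*z)/3


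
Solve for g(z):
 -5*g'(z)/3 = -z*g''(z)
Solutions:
 g(z) = C1 + C2*z^(8/3)


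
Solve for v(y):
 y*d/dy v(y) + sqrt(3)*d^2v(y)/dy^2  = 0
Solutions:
 v(y) = C1 + C2*erf(sqrt(2)*3^(3/4)*y/6)


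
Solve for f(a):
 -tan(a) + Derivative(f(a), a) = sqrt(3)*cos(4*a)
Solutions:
 f(a) = C1 - log(cos(a)) + sqrt(3)*sin(4*a)/4


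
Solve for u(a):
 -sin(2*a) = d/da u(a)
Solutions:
 u(a) = C1 + cos(2*a)/2


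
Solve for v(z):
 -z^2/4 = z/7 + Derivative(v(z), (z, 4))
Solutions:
 v(z) = C1 + C2*z + C3*z^2 + C4*z^3 - z^6/1440 - z^5/840


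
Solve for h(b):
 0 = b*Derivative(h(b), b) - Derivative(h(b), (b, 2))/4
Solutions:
 h(b) = C1 + C2*erfi(sqrt(2)*b)


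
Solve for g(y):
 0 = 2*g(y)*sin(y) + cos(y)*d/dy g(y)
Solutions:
 g(y) = C1*cos(y)^2


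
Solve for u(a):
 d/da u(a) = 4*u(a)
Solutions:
 u(a) = C1*exp(4*a)


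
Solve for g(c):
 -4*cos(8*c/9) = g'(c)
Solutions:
 g(c) = C1 - 9*sin(8*c/9)/2


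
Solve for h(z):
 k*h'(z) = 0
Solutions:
 h(z) = C1


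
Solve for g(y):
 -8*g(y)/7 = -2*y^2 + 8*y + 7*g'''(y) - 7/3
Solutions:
 g(y) = C3*exp(-2*7^(1/3)*y/7) + 7*y^2/4 - 7*y + (C1*sin(sqrt(3)*7^(1/3)*y/7) + C2*cos(sqrt(3)*7^(1/3)*y/7))*exp(7^(1/3)*y/7) + 49/24


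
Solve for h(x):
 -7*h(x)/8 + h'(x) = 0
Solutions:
 h(x) = C1*exp(7*x/8)


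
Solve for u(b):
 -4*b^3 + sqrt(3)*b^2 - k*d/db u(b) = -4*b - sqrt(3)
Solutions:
 u(b) = C1 - b^4/k + sqrt(3)*b^3/(3*k) + 2*b^2/k + sqrt(3)*b/k


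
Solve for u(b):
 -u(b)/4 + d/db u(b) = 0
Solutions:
 u(b) = C1*exp(b/4)


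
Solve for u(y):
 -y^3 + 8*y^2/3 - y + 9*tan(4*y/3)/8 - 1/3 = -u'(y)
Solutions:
 u(y) = C1 + y^4/4 - 8*y^3/9 + y^2/2 + y/3 + 27*log(cos(4*y/3))/32


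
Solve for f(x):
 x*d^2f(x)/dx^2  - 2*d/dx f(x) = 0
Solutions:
 f(x) = C1 + C2*x^3


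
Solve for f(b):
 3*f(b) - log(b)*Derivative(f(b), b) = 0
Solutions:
 f(b) = C1*exp(3*li(b))


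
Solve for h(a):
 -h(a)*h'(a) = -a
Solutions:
 h(a) = -sqrt(C1 + a^2)
 h(a) = sqrt(C1 + a^2)


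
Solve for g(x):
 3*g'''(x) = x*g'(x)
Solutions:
 g(x) = C1 + Integral(C2*airyai(3^(2/3)*x/3) + C3*airybi(3^(2/3)*x/3), x)


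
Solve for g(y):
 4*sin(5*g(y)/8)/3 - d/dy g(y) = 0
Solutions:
 -4*y/3 + 4*log(cos(5*g(y)/8) - 1)/5 - 4*log(cos(5*g(y)/8) + 1)/5 = C1


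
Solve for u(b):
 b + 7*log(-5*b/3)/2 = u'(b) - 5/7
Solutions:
 u(b) = C1 + b^2/2 + 7*b*log(-b)/2 + b*(-4*log(3) - 39/14 + log(15)/2 + 3*log(5))


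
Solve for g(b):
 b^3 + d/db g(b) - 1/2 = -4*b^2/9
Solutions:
 g(b) = C1 - b^4/4 - 4*b^3/27 + b/2


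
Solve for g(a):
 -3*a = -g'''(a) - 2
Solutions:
 g(a) = C1 + C2*a + C3*a^2 + a^4/8 - a^3/3


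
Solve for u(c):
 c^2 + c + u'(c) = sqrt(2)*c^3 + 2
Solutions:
 u(c) = C1 + sqrt(2)*c^4/4 - c^3/3 - c^2/2 + 2*c


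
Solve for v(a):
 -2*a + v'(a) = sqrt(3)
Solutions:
 v(a) = C1 + a^2 + sqrt(3)*a


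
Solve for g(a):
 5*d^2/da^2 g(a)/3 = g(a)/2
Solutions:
 g(a) = C1*exp(-sqrt(30)*a/10) + C2*exp(sqrt(30)*a/10)


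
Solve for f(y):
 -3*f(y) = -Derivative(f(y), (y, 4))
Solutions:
 f(y) = C1*exp(-3^(1/4)*y) + C2*exp(3^(1/4)*y) + C3*sin(3^(1/4)*y) + C4*cos(3^(1/4)*y)


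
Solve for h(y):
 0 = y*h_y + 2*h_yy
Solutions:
 h(y) = C1 + C2*erf(y/2)


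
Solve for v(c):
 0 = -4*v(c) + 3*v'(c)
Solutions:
 v(c) = C1*exp(4*c/3)


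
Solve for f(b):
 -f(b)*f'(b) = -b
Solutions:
 f(b) = -sqrt(C1 + b^2)
 f(b) = sqrt(C1 + b^2)


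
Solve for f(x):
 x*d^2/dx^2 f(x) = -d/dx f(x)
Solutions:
 f(x) = C1 + C2*log(x)


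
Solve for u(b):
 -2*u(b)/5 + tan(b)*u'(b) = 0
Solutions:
 u(b) = C1*sin(b)^(2/5)


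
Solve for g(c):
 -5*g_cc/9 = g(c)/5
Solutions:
 g(c) = C1*sin(3*c/5) + C2*cos(3*c/5)


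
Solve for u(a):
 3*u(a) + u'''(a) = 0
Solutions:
 u(a) = C3*exp(-3^(1/3)*a) + (C1*sin(3^(5/6)*a/2) + C2*cos(3^(5/6)*a/2))*exp(3^(1/3)*a/2)


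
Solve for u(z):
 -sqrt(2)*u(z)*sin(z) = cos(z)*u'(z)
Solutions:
 u(z) = C1*cos(z)^(sqrt(2))


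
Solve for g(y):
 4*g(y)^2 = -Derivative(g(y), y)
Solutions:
 g(y) = 1/(C1 + 4*y)


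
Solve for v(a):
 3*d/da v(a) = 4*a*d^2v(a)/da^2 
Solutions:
 v(a) = C1 + C2*a^(7/4)


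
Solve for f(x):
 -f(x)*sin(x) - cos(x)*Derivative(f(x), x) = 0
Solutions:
 f(x) = C1*cos(x)


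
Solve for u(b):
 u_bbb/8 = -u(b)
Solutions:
 u(b) = C3*exp(-2*b) + (C1*sin(sqrt(3)*b) + C2*cos(sqrt(3)*b))*exp(b)


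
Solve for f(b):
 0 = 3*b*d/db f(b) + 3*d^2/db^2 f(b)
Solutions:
 f(b) = C1 + C2*erf(sqrt(2)*b/2)


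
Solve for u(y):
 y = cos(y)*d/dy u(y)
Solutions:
 u(y) = C1 + Integral(y/cos(y), y)


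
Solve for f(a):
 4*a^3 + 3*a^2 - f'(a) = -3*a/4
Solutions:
 f(a) = C1 + a^4 + a^3 + 3*a^2/8


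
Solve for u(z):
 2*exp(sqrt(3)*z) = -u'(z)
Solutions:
 u(z) = C1 - 2*sqrt(3)*exp(sqrt(3)*z)/3


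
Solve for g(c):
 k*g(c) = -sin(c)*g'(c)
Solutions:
 g(c) = C1*exp(k*(-log(cos(c) - 1) + log(cos(c) + 1))/2)


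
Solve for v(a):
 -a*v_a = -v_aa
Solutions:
 v(a) = C1 + C2*erfi(sqrt(2)*a/2)


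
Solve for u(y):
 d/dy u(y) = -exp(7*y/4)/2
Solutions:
 u(y) = C1 - 2*exp(7*y/4)/7


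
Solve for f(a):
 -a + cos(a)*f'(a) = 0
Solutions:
 f(a) = C1 + Integral(a/cos(a), a)


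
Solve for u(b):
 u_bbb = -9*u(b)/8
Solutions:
 u(b) = C3*exp(-3^(2/3)*b/2) + (C1*sin(3*3^(1/6)*b/4) + C2*cos(3*3^(1/6)*b/4))*exp(3^(2/3)*b/4)


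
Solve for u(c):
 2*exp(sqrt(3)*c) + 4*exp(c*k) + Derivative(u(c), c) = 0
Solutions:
 u(c) = C1 - 2*sqrt(3)*exp(sqrt(3)*c)/3 - 4*exp(c*k)/k


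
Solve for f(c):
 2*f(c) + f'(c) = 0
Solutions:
 f(c) = C1*exp(-2*c)


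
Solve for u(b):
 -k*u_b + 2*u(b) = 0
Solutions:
 u(b) = C1*exp(2*b/k)


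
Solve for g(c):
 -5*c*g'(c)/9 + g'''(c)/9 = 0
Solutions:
 g(c) = C1 + Integral(C2*airyai(5^(1/3)*c) + C3*airybi(5^(1/3)*c), c)


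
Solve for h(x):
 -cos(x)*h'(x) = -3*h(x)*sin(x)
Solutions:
 h(x) = C1/cos(x)^3


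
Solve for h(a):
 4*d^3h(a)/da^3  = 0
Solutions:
 h(a) = C1 + C2*a + C3*a^2


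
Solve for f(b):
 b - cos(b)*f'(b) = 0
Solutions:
 f(b) = C1 + Integral(b/cos(b), b)


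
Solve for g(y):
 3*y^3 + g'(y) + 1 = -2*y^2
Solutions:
 g(y) = C1 - 3*y^4/4 - 2*y^3/3 - y


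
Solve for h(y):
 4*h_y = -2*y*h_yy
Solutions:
 h(y) = C1 + C2/y


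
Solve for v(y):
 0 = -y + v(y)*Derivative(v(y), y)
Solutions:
 v(y) = -sqrt(C1 + y^2)
 v(y) = sqrt(C1 + y^2)


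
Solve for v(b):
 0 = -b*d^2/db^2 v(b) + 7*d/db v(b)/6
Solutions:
 v(b) = C1 + C2*b^(13/6)


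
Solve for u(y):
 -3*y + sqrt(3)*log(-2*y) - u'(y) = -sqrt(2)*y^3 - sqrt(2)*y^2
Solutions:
 u(y) = C1 + sqrt(2)*y^4/4 + sqrt(2)*y^3/3 - 3*y^2/2 + sqrt(3)*y*log(-y) + sqrt(3)*y*(-1 + log(2))


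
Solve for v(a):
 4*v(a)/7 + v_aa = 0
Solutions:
 v(a) = C1*sin(2*sqrt(7)*a/7) + C2*cos(2*sqrt(7)*a/7)


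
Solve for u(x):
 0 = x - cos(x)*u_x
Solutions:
 u(x) = C1 + Integral(x/cos(x), x)


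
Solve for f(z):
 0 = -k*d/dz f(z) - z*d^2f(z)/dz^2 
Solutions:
 f(z) = C1 + z^(1 - re(k))*(C2*sin(log(z)*Abs(im(k))) + C3*cos(log(z)*im(k)))


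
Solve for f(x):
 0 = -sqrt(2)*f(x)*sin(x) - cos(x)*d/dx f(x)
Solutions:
 f(x) = C1*cos(x)^(sqrt(2))


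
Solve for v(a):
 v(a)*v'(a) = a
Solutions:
 v(a) = -sqrt(C1 + a^2)
 v(a) = sqrt(C1 + a^2)


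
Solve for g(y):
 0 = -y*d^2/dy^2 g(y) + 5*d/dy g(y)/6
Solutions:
 g(y) = C1 + C2*y^(11/6)


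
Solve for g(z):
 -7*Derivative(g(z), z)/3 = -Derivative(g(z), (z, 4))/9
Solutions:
 g(z) = C1 + C4*exp(21^(1/3)*z) + (C2*sin(3^(5/6)*7^(1/3)*z/2) + C3*cos(3^(5/6)*7^(1/3)*z/2))*exp(-21^(1/3)*z/2)


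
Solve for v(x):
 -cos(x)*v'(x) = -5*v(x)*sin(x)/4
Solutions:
 v(x) = C1/cos(x)^(5/4)


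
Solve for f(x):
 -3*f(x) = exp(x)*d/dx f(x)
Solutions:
 f(x) = C1*exp(3*exp(-x))


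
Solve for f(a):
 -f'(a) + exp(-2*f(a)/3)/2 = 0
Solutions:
 f(a) = 3*log(-sqrt(C1 + a)) - 3*log(3)/2
 f(a) = 3*log(C1 + a/3)/2


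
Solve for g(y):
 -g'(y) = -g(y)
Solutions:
 g(y) = C1*exp(y)


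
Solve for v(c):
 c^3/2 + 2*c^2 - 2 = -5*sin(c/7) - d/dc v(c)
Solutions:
 v(c) = C1 - c^4/8 - 2*c^3/3 + 2*c + 35*cos(c/7)


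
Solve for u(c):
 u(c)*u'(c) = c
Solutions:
 u(c) = -sqrt(C1 + c^2)
 u(c) = sqrt(C1 + c^2)


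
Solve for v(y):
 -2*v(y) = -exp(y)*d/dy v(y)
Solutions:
 v(y) = C1*exp(-2*exp(-y))


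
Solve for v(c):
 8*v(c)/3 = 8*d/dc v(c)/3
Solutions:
 v(c) = C1*exp(c)


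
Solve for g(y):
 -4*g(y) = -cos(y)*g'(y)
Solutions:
 g(y) = C1*(sin(y)^2 + 2*sin(y) + 1)/(sin(y)^2 - 2*sin(y) + 1)


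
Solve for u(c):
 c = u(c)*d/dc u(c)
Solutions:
 u(c) = -sqrt(C1 + c^2)
 u(c) = sqrt(C1 + c^2)


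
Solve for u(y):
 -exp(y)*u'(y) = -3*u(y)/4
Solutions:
 u(y) = C1*exp(-3*exp(-y)/4)


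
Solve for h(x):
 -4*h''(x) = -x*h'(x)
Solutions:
 h(x) = C1 + C2*erfi(sqrt(2)*x/4)


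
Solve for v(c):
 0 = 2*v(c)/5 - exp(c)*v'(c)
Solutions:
 v(c) = C1*exp(-2*exp(-c)/5)


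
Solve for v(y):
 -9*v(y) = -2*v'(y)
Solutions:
 v(y) = C1*exp(9*y/2)


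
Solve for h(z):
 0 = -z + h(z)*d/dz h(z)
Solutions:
 h(z) = -sqrt(C1 + z^2)
 h(z) = sqrt(C1 + z^2)


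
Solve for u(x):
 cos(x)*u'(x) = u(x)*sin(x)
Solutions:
 u(x) = C1/cos(x)


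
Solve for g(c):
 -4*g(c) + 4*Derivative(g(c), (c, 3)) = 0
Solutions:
 g(c) = C3*exp(c) + (C1*sin(sqrt(3)*c/2) + C2*cos(sqrt(3)*c/2))*exp(-c/2)


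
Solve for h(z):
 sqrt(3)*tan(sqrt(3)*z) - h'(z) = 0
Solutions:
 h(z) = C1 - log(cos(sqrt(3)*z))


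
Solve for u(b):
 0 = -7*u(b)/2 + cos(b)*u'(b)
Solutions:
 u(b) = C1*(sin(b) + 1)^(7/4)/(sin(b) - 1)^(7/4)


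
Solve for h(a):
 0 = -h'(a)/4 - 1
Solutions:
 h(a) = C1 - 4*a


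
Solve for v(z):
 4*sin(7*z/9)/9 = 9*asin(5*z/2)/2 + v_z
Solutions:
 v(z) = C1 - 9*z*asin(5*z/2)/2 - 9*sqrt(4 - 25*z^2)/10 - 4*cos(7*z/9)/7


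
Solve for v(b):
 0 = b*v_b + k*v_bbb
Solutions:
 v(b) = C1 + Integral(C2*airyai(b*(-1/k)^(1/3)) + C3*airybi(b*(-1/k)^(1/3)), b)


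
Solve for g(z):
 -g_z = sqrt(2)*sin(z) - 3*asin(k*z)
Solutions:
 g(z) = C1 + 3*Piecewise((z*asin(k*z) + sqrt(-k^2*z^2 + 1)/k, Ne(k, 0)), (0, True)) + sqrt(2)*cos(z)


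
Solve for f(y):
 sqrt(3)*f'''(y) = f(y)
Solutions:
 f(y) = C3*exp(3^(5/6)*y/3) + (C1*sin(3^(1/3)*y/2) + C2*cos(3^(1/3)*y/2))*exp(-3^(5/6)*y/6)


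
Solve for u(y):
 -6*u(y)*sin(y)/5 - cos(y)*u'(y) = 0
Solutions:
 u(y) = C1*cos(y)^(6/5)


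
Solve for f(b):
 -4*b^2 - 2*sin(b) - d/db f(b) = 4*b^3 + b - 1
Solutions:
 f(b) = C1 - b^4 - 4*b^3/3 - b^2/2 + b + 2*cos(b)


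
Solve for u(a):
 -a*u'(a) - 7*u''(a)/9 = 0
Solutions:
 u(a) = C1 + C2*erf(3*sqrt(14)*a/14)


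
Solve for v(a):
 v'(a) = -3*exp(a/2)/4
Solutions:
 v(a) = C1 - 3*exp(a/2)/2


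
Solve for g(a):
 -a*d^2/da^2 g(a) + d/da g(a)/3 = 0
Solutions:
 g(a) = C1 + C2*a^(4/3)


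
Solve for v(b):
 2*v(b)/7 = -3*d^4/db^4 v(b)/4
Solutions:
 v(b) = (C1*sin(2^(1/4)*21^(3/4)*b/21) + C2*cos(2^(1/4)*21^(3/4)*b/21))*exp(-2^(1/4)*21^(3/4)*b/21) + (C3*sin(2^(1/4)*21^(3/4)*b/21) + C4*cos(2^(1/4)*21^(3/4)*b/21))*exp(2^(1/4)*21^(3/4)*b/21)


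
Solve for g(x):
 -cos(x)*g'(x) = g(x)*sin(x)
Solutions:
 g(x) = C1*cos(x)


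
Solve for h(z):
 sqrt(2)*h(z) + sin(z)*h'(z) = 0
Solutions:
 h(z) = C1*(cos(z) + 1)^(sqrt(2)/2)/(cos(z) - 1)^(sqrt(2)/2)


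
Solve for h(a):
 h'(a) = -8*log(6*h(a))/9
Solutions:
 9*Integral(1/(log(_y) + log(6)), (_y, h(a)))/8 = C1 - a


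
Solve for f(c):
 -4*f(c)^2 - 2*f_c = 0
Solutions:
 f(c) = 1/(C1 + 2*c)


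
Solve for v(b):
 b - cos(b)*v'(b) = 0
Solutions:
 v(b) = C1 + Integral(b/cos(b), b)


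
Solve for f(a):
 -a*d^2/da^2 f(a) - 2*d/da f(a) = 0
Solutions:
 f(a) = C1 + C2/a


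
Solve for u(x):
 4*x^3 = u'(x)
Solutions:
 u(x) = C1 + x^4


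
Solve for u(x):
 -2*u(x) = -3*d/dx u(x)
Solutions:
 u(x) = C1*exp(2*x/3)


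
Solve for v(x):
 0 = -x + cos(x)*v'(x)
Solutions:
 v(x) = C1 + Integral(x/cos(x), x)


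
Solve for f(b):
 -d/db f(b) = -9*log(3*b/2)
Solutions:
 f(b) = C1 + 9*b*log(b) - 9*b + b*log(19683/512)


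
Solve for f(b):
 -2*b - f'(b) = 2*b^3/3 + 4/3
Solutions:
 f(b) = C1 - b^4/6 - b^2 - 4*b/3


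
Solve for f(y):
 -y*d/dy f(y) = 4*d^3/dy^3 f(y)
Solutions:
 f(y) = C1 + Integral(C2*airyai(-2^(1/3)*y/2) + C3*airybi(-2^(1/3)*y/2), y)


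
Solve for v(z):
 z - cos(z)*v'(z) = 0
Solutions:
 v(z) = C1 + Integral(z/cos(z), z)


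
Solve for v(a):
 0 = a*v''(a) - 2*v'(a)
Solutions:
 v(a) = C1 + C2*a^3


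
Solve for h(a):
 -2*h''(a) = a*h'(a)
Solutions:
 h(a) = C1 + C2*erf(a/2)


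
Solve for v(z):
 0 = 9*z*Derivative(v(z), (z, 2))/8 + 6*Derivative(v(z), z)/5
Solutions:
 v(z) = C1 + C2/z^(1/15)


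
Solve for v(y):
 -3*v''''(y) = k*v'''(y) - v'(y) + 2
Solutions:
 v(y) = C1 + C2*exp(-y*(2*2^(1/3)*k^2/(2*k^3 + sqrt(-4*k^6 + (2*k^3 - 243)^2) - 243)^(1/3) + 2*k + 2^(2/3)*(2*k^3 + sqrt(-4*k^6 + (2*k^3 - 243)^2) - 243)^(1/3))/18) + C3*exp(y*(-8*2^(1/3)*k^2/((-1 + sqrt(3)*I)*(2*k^3 + sqrt(-4*k^6 + (2*k^3 - 243)^2) - 243)^(1/3)) - 4*k + 2^(2/3)*(2*k^3 + sqrt(-4*k^6 + (2*k^3 - 243)^2) - 243)^(1/3) - 2^(2/3)*sqrt(3)*I*(2*k^3 + sqrt(-4*k^6 + (2*k^3 - 243)^2) - 243)^(1/3))/36) + C4*exp(y*(8*2^(1/3)*k^2/((1 + sqrt(3)*I)*(2*k^3 + sqrt(-4*k^6 + (2*k^3 - 243)^2) - 243)^(1/3)) - 4*k + 2^(2/3)*(2*k^3 + sqrt(-4*k^6 + (2*k^3 - 243)^2) - 243)^(1/3) + 2^(2/3)*sqrt(3)*I*(2*k^3 + sqrt(-4*k^6 + (2*k^3 - 243)^2) - 243)^(1/3))/36) + 2*y


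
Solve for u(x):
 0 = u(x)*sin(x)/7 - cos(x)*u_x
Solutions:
 u(x) = C1/cos(x)^(1/7)


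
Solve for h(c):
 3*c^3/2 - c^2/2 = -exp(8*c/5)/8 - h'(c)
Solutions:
 h(c) = C1 - 3*c^4/8 + c^3/6 - 5*exp(8*c/5)/64


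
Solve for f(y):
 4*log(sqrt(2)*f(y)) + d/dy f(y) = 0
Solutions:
 Integral(1/(2*log(_y) + log(2)), (_y, f(y)))/2 = C1 - y


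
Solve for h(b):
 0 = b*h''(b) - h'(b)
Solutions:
 h(b) = C1 + C2*b^2


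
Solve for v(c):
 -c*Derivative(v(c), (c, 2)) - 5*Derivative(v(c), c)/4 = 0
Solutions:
 v(c) = C1 + C2/c^(1/4)


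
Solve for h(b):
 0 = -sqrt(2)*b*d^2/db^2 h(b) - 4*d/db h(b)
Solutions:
 h(b) = C1 + C2*b^(1 - 2*sqrt(2))


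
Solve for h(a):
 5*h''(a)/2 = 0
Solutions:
 h(a) = C1 + C2*a


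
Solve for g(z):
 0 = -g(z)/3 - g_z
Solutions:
 g(z) = C1*exp(-z/3)


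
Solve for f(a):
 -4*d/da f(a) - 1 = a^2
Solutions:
 f(a) = C1 - a^3/12 - a/4


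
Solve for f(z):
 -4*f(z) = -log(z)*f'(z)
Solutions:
 f(z) = C1*exp(4*li(z))


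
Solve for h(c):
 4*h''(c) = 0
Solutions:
 h(c) = C1 + C2*c


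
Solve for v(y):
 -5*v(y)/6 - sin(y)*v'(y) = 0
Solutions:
 v(y) = C1*(cos(y) + 1)^(5/12)/(cos(y) - 1)^(5/12)
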